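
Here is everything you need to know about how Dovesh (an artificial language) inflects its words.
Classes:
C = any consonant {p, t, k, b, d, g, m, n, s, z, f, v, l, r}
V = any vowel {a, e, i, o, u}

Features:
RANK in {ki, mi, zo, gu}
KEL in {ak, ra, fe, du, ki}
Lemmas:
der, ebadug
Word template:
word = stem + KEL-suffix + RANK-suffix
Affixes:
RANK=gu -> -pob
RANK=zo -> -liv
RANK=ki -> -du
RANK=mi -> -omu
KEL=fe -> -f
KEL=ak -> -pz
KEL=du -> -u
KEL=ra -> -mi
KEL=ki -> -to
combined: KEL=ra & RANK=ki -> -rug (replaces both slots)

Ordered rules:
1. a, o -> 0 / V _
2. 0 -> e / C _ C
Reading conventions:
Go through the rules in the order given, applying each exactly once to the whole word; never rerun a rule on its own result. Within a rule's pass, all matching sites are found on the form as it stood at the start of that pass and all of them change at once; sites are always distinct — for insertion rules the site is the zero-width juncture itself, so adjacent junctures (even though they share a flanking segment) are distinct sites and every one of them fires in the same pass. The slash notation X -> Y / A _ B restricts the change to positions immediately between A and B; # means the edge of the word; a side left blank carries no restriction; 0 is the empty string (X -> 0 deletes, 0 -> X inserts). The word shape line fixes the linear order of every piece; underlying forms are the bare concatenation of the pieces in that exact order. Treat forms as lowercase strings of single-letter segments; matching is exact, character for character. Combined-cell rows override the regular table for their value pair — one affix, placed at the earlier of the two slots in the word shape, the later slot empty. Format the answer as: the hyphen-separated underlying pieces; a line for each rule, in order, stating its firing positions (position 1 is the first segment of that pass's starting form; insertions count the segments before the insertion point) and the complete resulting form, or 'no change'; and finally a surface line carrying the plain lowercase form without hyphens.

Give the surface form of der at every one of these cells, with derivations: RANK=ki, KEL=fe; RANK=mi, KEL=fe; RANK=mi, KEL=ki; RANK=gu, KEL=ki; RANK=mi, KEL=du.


cell RANK=ki, KEL=fe:
underlying: der-f-du
1. a, o -> 0 / V _: no change
2. 0 -> e / C _ C: inserts after position(s) 3, 4: derefedu
surface: derefedu

cell RANK=mi, KEL=fe:
underlying: der-f-omu
1. a, o -> 0 / V _: no change
2. 0 -> e / C _ C: inserts after position(s) 3: derefomu
surface: derefomu

cell RANK=mi, KEL=ki:
underlying: der-to-omu
1. a, o -> 0 / V _: fires at position(s) 6: dertomu
2. 0 -> e / C _ C: inserts after position(s) 3: deretomu
surface: deretomu

cell RANK=gu, KEL=ki:
underlying: der-to-pob
1. a, o -> 0 / V _: no change
2. 0 -> e / C _ C: inserts after position(s) 3: deretopob
surface: deretopob

cell RANK=mi, KEL=du:
underlying: der-u-omu
1. a, o -> 0 / V _: fires at position(s) 5: derumu
2. 0 -> e / C _ C: no change
surface: derumu


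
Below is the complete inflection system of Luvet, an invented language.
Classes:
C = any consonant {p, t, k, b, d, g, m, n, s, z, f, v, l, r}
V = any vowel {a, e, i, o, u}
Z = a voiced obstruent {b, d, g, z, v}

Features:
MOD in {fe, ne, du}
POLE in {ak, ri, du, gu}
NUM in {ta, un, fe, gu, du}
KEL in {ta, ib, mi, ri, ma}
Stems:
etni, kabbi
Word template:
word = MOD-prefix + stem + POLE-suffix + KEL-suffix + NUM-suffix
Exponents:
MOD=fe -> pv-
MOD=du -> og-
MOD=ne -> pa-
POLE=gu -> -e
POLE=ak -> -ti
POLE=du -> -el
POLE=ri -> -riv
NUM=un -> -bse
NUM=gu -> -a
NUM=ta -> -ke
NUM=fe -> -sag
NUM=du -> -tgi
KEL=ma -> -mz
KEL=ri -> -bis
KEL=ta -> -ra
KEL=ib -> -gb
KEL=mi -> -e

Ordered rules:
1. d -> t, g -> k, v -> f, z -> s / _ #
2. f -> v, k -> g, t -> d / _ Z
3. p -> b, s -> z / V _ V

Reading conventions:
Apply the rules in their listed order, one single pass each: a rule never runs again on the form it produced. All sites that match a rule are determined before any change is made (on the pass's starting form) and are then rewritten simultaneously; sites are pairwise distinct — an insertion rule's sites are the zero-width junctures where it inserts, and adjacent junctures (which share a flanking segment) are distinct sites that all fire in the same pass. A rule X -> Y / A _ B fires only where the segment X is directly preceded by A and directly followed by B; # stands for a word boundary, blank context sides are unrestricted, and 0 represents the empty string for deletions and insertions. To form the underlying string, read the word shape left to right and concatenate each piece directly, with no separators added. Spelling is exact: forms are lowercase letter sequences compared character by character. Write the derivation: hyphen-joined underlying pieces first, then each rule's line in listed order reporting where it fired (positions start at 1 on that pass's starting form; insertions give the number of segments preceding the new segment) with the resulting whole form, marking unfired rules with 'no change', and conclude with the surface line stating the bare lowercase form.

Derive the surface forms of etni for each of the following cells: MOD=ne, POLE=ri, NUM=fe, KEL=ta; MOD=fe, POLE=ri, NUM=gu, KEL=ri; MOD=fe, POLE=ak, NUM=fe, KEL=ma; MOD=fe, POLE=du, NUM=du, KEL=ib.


cell MOD=ne, POLE=ri, NUM=fe, KEL=ta:
underlying: pa-etni-riv-ra-sag
1. d -> t, g -> k, v -> f, z -> s / _ #: fires at position(s) 14: paetnirivrasak
2. f -> v, k -> g, t -> d / _ Z: no change
3. p -> b, s -> z / V _ V: fires at position(s) 12: paetnirivrazak
surface: paetnirivrazak

cell MOD=fe, POLE=ri, NUM=gu, KEL=ri:
underlying: pv-etni-riv-bis-a
1. d -> t, g -> k, v -> f, z -> s / _ #: no change
2. f -> v, k -> g, t -> d / _ Z: no change
3. p -> b, s -> z / V _ V: fires at position(s) 12: pvetnirivbiza
surface: pvetnirivbiza

cell MOD=fe, POLE=ak, NUM=fe, KEL=ma:
underlying: pv-etni-ti-mz-sag
1. d -> t, g -> k, v -> f, z -> s / _ #: fires at position(s) 13: pvetnitimzsak
2. f -> v, k -> g, t -> d / _ Z: no change
3. p -> b, s -> z / V _ V: no change
surface: pvetnitimzsak

cell MOD=fe, POLE=du, NUM=du, KEL=ib:
underlying: pv-etni-el-gb-tgi
1. d -> t, g -> k, v -> f, z -> s / _ #: no change
2. f -> v, k -> g, t -> d / _ Z: fires at position(s) 11: pvetnielgbdgi
3. p -> b, s -> z / V _ V: no change
surface: pvetnielgbdgi


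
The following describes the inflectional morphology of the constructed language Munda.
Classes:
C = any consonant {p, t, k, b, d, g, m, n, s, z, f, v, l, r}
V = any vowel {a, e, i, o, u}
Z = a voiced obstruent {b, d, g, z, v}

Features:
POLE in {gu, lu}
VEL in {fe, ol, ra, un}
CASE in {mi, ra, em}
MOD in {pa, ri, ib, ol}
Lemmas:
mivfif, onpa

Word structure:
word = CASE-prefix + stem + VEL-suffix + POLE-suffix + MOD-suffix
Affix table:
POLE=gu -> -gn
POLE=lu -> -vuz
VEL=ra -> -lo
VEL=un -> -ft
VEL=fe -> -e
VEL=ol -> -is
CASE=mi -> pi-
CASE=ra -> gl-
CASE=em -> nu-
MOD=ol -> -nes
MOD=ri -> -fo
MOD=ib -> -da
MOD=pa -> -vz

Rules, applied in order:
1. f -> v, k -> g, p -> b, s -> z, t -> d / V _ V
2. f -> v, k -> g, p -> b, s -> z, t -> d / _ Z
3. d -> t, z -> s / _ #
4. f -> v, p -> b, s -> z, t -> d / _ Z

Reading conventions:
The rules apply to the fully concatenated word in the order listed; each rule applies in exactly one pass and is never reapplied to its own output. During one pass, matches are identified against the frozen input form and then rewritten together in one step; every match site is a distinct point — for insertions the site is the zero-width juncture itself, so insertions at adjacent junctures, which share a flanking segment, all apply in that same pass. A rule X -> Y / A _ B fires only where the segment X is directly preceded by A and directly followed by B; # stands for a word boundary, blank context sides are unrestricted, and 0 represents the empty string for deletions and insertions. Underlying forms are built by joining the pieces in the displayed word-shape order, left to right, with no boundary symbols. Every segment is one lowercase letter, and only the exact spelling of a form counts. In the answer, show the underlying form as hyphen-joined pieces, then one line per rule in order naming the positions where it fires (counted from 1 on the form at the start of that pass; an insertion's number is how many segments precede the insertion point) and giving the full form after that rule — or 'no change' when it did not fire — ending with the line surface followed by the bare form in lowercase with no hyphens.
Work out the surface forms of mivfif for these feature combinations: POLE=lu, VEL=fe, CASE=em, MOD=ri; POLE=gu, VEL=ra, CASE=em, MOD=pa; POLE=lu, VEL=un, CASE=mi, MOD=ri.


cell POLE=lu, VEL=fe, CASE=em, MOD=ri:
underlying: nu-mivfif-e-vuz-fo
1. f -> v, k -> g, p -> b, s -> z, t -> d / V _ V: fires at position(s) 8: numivfivevuzfo
2. f -> v, k -> g, p -> b, s -> z, t -> d / _ Z: no change
3. d -> t, z -> s / _ #: no change
4. f -> v, p -> b, s -> z, t -> d / _ Z: no change
surface: numivfivevuzfo

cell POLE=gu, VEL=ra, CASE=em, MOD=pa:
underlying: nu-mivfif-lo-gn-vz
1. f -> v, k -> g, p -> b, s -> z, t -> d / V _ V: no change
2. f -> v, k -> g, p -> b, s -> z, t -> d / _ Z: no change
3. d -> t, z -> s / _ #: fires at position(s) 14: numivfiflognvs
4. f -> v, p -> b, s -> z, t -> d / _ Z: no change
surface: numivfiflognvs

cell POLE=lu, VEL=un, CASE=mi, MOD=ri:
underlying: pi-mivfif-ft-vuz-fo
1. f -> v, k -> g, p -> b, s -> z, t -> d / V _ V: no change
2. f -> v, k -> g, p -> b, s -> z, t -> d / _ Z: fires at position(s) 10: pimivfiffdvuzfo
3. d -> t, z -> s / _ #: no change
4. f -> v, p -> b, s -> z, t -> d / _ Z: fires at position(s) 9: pimivfifvdvuzfo
surface: pimivfifvdvuzfo


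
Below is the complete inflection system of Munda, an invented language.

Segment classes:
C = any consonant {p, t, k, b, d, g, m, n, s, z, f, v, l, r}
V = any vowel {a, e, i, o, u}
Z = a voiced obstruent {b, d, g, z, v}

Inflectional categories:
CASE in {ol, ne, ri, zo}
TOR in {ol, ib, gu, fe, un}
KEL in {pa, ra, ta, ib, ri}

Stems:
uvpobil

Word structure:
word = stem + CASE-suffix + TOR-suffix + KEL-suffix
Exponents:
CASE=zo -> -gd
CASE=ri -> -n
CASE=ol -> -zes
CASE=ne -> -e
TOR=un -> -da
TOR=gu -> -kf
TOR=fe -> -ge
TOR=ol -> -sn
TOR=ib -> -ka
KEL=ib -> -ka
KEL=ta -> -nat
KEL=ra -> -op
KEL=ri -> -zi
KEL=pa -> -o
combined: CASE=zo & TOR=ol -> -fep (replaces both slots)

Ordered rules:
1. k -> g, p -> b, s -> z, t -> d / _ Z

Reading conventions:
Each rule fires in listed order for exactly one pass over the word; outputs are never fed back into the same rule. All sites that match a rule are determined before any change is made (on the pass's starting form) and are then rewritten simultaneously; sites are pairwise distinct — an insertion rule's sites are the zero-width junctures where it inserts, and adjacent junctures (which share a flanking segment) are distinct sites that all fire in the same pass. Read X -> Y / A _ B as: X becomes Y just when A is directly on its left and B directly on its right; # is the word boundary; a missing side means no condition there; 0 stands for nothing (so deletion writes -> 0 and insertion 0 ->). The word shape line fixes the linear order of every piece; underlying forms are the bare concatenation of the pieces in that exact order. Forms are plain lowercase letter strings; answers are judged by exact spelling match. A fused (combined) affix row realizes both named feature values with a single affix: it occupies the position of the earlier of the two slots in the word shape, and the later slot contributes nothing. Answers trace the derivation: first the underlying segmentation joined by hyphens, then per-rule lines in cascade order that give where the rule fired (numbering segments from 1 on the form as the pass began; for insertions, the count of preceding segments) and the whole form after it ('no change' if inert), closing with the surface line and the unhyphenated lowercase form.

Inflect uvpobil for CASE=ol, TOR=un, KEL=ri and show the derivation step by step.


underlying: uvpobil-zes-da-zi
1. k -> g, p -> b, s -> z, t -> d / _ Z: fires at position(s) 10: uvpobilzezdazi
surface: uvpobilzezdazi


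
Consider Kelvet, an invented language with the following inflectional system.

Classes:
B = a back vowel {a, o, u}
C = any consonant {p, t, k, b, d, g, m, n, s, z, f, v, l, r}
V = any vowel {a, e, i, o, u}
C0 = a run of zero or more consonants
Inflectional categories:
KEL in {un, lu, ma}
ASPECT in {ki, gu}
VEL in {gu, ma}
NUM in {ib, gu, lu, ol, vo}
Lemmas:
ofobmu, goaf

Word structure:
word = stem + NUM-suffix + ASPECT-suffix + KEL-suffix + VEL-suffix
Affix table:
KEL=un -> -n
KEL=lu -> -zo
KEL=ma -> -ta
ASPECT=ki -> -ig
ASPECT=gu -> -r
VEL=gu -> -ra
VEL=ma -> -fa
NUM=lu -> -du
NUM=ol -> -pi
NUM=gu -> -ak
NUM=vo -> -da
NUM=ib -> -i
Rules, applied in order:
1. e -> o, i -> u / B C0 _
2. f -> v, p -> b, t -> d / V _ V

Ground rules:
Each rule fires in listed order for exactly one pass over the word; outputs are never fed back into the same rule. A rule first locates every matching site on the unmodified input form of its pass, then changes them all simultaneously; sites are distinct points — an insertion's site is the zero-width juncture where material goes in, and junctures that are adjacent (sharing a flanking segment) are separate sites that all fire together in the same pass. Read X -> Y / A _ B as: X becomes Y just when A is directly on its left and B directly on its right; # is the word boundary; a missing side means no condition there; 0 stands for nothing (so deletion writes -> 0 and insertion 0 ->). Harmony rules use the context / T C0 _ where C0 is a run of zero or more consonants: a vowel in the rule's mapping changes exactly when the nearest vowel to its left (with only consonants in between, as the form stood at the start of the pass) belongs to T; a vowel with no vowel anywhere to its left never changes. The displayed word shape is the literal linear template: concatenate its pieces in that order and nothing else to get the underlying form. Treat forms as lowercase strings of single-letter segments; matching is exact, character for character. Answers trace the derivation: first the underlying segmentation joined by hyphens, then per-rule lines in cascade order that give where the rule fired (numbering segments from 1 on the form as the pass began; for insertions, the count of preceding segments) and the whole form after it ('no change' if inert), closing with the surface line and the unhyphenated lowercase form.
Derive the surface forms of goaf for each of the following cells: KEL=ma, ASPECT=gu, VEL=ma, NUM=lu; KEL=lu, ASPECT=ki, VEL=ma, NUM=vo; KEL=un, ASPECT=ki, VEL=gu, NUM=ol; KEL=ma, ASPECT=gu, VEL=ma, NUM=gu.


cell KEL=ma, ASPECT=gu, VEL=ma, NUM=lu:
underlying: goaf-du-r-ta-fa
1. e -> o, i -> u / B C0 _: no change
2. f -> v, p -> b, t -> d / V _ V: fires at position(s) 10: goafdurtava
surface: goafdurtava

cell KEL=lu, ASPECT=ki, VEL=ma, NUM=vo:
underlying: goaf-da-ig-zo-fa
1. e -> o, i -> u / B C0 _: fires at position(s) 7: goafdaugzofa
2. f -> v, p -> b, t -> d / V _ V: fires at position(s) 11: goafdaugzova
surface: goafdaugzova

cell KEL=un, ASPECT=ki, VEL=gu, NUM=ol:
underlying: goaf-pi-ig-n-ra
1. e -> o, i -> u / B C0 _: fires at position(s) 6: goafpuignra
2. f -> v, p -> b, t -> d / V _ V: no change
surface: goafpuignra

cell KEL=ma, ASPECT=gu, VEL=ma, NUM=gu:
underlying: goaf-ak-r-ta-fa
1. e -> o, i -> u / B C0 _: no change
2. f -> v, p -> b, t -> d / V _ V: fires at position(s) 4, 10: goavakrtava
surface: goavakrtava


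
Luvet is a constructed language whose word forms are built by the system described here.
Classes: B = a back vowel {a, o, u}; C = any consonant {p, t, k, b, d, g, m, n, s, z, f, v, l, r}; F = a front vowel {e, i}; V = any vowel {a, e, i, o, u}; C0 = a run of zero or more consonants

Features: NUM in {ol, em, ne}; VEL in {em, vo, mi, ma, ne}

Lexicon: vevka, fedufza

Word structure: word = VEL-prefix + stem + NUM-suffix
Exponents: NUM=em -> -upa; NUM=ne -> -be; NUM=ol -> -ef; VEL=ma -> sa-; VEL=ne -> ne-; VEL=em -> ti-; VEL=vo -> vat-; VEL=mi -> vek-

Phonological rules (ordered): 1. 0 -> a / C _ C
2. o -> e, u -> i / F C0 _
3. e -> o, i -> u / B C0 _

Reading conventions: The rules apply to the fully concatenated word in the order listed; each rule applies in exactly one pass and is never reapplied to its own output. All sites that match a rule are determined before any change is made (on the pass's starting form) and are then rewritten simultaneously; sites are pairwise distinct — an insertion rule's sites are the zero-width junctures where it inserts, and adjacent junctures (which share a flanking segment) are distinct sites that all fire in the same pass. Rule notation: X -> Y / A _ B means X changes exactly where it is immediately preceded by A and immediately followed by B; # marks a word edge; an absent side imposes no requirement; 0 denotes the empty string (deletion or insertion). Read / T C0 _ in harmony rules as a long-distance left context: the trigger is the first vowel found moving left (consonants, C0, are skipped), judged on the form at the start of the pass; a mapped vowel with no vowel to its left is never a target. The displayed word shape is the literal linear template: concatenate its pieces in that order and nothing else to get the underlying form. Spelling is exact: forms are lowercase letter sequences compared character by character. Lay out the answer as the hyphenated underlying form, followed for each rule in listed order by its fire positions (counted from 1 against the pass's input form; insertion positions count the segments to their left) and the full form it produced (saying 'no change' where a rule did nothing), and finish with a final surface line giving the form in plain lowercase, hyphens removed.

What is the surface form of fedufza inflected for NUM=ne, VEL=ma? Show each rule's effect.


underlying: sa-fedufza-be
1. 0 -> a / C _ C: inserts after position(s) 7: safedufazabe
2. o -> e, u -> i / F C0 _: fires at position(s) 6: safedifazabe
3. e -> o, i -> u / B C0 _: fires at position(s) 4, 12: safodifazabo
surface: safodifazabo


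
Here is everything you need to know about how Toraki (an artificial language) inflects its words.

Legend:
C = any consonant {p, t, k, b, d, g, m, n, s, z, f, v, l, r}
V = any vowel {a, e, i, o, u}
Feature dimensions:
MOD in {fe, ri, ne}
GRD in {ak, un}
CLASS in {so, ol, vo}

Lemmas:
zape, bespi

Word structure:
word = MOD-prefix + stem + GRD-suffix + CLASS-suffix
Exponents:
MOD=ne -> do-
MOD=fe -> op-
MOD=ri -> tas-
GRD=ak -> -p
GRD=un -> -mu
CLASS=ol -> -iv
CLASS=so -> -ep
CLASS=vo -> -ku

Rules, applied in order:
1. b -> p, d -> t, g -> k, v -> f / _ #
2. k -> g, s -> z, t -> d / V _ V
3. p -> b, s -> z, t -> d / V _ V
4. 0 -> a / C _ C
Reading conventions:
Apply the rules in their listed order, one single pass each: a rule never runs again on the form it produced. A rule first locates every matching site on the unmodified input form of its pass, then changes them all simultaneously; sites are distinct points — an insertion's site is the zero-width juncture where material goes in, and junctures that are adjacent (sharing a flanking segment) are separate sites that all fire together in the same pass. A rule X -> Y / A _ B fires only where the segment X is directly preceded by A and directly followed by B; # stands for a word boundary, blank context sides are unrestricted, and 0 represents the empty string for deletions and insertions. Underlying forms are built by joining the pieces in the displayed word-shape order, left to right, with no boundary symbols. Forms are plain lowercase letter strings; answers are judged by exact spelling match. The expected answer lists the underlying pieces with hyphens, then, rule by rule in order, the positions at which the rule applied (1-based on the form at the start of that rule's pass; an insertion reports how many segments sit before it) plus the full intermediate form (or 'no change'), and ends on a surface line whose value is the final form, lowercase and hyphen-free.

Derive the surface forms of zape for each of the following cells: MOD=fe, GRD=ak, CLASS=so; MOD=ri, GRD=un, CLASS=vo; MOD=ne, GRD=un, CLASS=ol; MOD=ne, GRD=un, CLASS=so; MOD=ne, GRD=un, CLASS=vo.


cell MOD=fe, GRD=ak, CLASS=so:
underlying: op-zape-p-ep
1. b -> p, d -> t, g -> k, v -> f / _ #: no change
2. k -> g, s -> z, t -> d / V _ V: no change
3. p -> b, s -> z, t -> d / V _ V: fires at position(s) 5, 7: opzabebep
4. 0 -> a / C _ C: inserts after position(s) 2: opazabebep
surface: opazabebep

cell MOD=ri, GRD=un, CLASS=vo:
underlying: tas-zape-mu-ku
1. b -> p, d -> t, g -> k, v -> f / _ #: no change
2. k -> g, s -> z, t -> d / V _ V: fires at position(s) 10: taszapemugu
3. p -> b, s -> z, t -> d / V _ V: fires at position(s) 6: taszabemugu
4. 0 -> a / C _ C: inserts after position(s) 3: tasazabemugu
surface: tasazabemugu

cell MOD=ne, GRD=un, CLASS=ol:
underlying: do-zape-mu-iv
1. b -> p, d -> t, g -> k, v -> f / _ #: fires at position(s) 10: dozapemuif
2. k -> g, s -> z, t -> d / V _ V: no change
3. p -> b, s -> z, t -> d / V _ V: fires at position(s) 5: dozabemuif
4. 0 -> a / C _ C: no change
surface: dozabemuif

cell MOD=ne, GRD=un, CLASS=so:
underlying: do-zape-mu-ep
1. b -> p, d -> t, g -> k, v -> f / _ #: no change
2. k -> g, s -> z, t -> d / V _ V: no change
3. p -> b, s -> z, t -> d / V _ V: fires at position(s) 5: dozabemuep
4. 0 -> a / C _ C: no change
surface: dozabemuep

cell MOD=ne, GRD=un, CLASS=vo:
underlying: do-zape-mu-ku
1. b -> p, d -> t, g -> k, v -> f / _ #: no change
2. k -> g, s -> z, t -> d / V _ V: fires at position(s) 9: dozapemugu
3. p -> b, s -> z, t -> d / V _ V: fires at position(s) 5: dozabemugu
4. 0 -> a / C _ C: no change
surface: dozabemugu


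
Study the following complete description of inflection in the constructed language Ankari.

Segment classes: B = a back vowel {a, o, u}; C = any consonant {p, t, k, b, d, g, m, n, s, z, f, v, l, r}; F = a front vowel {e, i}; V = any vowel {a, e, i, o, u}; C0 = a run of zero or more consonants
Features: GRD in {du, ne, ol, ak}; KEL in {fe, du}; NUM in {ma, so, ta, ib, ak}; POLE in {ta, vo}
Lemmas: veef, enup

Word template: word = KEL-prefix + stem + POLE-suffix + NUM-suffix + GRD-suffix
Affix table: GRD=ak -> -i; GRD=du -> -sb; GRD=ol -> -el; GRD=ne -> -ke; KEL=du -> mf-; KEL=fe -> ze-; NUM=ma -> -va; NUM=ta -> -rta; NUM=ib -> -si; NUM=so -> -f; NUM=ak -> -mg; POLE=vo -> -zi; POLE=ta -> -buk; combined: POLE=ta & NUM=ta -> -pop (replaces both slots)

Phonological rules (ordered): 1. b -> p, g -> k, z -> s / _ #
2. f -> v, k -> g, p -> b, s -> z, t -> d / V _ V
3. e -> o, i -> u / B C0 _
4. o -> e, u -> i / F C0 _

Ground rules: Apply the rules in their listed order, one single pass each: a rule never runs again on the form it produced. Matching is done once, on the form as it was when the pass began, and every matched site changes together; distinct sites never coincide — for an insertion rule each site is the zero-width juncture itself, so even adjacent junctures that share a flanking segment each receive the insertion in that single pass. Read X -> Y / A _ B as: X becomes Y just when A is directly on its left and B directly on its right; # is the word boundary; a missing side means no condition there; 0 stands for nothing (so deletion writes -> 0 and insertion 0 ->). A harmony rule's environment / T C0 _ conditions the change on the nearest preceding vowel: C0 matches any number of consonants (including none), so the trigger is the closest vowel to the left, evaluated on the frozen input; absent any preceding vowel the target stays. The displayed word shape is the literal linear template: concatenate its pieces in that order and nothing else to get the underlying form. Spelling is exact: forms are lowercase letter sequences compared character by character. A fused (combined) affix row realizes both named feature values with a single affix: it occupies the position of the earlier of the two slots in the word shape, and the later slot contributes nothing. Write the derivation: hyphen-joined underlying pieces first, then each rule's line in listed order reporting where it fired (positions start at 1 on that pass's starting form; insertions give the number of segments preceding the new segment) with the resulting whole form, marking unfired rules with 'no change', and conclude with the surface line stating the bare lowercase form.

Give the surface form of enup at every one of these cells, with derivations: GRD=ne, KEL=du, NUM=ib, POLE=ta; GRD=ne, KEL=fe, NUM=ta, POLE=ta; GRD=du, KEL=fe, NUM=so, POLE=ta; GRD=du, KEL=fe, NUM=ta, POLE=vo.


cell GRD=ne, KEL=du, NUM=ib, POLE=ta:
underlying: mf-enup-buk-si-ke
1. b -> p, g -> k, z -> s / _ #: no change
2. f -> v, k -> g, p -> b, s -> z, t -> d / V _ V: fires at position(s) 12: mfenupbuksige
3. e -> o, i -> u / B C0 _: fires at position(s) 11: mfenupbuksuge
4. o -> e, u -> i / F C0 _: fires at position(s) 5: mfenipbuksuge
surface: mfenipbuksuge

cell GRD=ne, KEL=fe, NUM=ta, POLE=ta:
underlying: ze-enup-pop-ke
1. b -> p, g -> k, z -> s / _ #: no change
2. f -> v, k -> g, p -> b, s -> z, t -> d / V _ V: no change
3. e -> o, i -> u / B C0 _: fires at position(s) 11: zeenuppopko
4. o -> e, u -> i / F C0 _: fires at position(s) 5: zeenippopko
surface: zeenippopko

cell GRD=du, KEL=fe, NUM=so, POLE=ta:
underlying: ze-enup-buk-f-sb
1. b -> p, g -> k, z -> s / _ #: fires at position(s) 12: zeenupbukfsp
2. f -> v, k -> g, p -> b, s -> z, t -> d / V _ V: no change
3. e -> o, i -> u / B C0 _: no change
4. o -> e, u -> i / F C0 _: fires at position(s) 5: zeenipbukfsp
surface: zeenipbukfsp

cell GRD=du, KEL=fe, NUM=ta, POLE=vo:
underlying: ze-enup-zi-rta-sb
1. b -> p, g -> k, z -> s / _ #: fires at position(s) 13: zeenupzirtasp
2. f -> v, k -> g, p -> b, s -> z, t -> d / V _ V: no change
3. e -> o, i -> u / B C0 _: fires at position(s) 8: zeenupzurtasp
4. o -> e, u -> i / F C0 _: fires at position(s) 5: zeenipzurtasp
surface: zeenipzurtasp


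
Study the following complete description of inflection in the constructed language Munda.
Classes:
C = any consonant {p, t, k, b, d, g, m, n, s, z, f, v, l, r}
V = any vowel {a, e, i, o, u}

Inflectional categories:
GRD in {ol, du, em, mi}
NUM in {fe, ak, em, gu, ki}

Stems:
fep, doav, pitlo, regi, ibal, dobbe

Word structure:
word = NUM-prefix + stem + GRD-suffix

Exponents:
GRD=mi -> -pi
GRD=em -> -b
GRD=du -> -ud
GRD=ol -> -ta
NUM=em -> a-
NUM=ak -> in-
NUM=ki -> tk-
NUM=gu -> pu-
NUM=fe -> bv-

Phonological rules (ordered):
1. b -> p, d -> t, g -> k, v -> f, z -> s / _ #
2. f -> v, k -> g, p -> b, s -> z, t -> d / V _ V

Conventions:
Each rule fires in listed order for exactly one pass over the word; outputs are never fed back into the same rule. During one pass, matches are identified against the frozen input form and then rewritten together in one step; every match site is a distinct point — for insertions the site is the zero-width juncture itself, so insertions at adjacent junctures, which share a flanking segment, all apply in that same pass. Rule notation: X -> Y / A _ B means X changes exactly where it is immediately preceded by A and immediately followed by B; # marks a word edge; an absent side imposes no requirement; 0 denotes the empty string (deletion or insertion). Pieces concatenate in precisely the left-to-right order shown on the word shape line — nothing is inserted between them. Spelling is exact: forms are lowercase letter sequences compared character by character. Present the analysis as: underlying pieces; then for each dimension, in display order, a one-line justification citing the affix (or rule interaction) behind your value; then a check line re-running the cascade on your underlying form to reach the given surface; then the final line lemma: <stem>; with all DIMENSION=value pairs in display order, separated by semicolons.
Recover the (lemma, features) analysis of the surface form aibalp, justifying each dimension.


underlying: a-ibal-b
GRD=em - signalled by the affix -b
NUM=em - signalled by the affix a-
check: aibalb -> aibalp -> aibalp
lemma: ibal; GRD=em; NUM=em


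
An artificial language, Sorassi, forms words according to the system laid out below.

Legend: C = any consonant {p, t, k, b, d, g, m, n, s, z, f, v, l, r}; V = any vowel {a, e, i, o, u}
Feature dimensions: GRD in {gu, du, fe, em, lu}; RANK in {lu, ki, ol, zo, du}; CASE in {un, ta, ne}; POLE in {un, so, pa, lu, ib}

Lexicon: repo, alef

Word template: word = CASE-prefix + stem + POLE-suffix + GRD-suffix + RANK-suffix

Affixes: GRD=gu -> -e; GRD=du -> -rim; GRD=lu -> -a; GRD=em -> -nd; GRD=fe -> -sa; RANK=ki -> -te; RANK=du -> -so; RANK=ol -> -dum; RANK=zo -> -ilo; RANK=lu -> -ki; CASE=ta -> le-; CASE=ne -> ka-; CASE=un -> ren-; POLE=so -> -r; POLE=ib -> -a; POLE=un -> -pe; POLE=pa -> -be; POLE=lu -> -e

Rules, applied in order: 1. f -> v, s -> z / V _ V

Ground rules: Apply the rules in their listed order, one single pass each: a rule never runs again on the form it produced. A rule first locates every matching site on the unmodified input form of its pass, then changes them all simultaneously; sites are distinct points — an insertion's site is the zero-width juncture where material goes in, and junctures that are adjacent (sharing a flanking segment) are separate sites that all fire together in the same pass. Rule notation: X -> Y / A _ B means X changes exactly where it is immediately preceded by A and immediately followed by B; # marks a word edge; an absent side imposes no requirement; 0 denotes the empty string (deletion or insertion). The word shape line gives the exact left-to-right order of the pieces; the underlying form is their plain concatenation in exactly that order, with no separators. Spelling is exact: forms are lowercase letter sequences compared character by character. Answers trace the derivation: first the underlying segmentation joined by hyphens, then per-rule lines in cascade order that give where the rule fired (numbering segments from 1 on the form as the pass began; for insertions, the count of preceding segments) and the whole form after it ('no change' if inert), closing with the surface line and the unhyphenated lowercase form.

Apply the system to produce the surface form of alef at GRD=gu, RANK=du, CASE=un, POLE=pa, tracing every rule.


underlying: ren-alef-be-e-so
1. f -> v, s -> z / V _ V: fires at position(s) 11: renalefbeezo
surface: renalefbeezo


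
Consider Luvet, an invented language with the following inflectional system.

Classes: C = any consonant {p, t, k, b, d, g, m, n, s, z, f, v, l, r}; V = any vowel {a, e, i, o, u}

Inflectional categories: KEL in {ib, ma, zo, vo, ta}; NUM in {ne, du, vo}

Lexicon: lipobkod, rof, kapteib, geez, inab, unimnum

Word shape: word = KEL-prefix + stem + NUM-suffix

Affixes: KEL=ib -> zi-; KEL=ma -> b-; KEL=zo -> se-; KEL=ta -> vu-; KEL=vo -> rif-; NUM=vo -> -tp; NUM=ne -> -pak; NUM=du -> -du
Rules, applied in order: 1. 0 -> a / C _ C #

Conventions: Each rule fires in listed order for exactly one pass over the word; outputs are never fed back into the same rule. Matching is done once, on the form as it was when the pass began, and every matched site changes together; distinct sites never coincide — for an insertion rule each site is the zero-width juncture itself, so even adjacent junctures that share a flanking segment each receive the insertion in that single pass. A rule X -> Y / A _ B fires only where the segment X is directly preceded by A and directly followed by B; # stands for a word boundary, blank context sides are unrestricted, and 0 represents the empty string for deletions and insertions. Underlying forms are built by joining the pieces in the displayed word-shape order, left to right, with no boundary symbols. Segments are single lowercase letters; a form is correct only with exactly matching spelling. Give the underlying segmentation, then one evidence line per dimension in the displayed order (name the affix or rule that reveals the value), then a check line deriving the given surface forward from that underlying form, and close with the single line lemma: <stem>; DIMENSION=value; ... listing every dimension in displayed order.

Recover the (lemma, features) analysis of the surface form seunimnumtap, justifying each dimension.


underlying: se-unimnum-tp
KEL=zo - signalled by the affix se-
NUM=vo - signalled by the affix -tp
check: seunimnumtp -> seunimnumtap
lemma: unimnum; KEL=zo; NUM=vo


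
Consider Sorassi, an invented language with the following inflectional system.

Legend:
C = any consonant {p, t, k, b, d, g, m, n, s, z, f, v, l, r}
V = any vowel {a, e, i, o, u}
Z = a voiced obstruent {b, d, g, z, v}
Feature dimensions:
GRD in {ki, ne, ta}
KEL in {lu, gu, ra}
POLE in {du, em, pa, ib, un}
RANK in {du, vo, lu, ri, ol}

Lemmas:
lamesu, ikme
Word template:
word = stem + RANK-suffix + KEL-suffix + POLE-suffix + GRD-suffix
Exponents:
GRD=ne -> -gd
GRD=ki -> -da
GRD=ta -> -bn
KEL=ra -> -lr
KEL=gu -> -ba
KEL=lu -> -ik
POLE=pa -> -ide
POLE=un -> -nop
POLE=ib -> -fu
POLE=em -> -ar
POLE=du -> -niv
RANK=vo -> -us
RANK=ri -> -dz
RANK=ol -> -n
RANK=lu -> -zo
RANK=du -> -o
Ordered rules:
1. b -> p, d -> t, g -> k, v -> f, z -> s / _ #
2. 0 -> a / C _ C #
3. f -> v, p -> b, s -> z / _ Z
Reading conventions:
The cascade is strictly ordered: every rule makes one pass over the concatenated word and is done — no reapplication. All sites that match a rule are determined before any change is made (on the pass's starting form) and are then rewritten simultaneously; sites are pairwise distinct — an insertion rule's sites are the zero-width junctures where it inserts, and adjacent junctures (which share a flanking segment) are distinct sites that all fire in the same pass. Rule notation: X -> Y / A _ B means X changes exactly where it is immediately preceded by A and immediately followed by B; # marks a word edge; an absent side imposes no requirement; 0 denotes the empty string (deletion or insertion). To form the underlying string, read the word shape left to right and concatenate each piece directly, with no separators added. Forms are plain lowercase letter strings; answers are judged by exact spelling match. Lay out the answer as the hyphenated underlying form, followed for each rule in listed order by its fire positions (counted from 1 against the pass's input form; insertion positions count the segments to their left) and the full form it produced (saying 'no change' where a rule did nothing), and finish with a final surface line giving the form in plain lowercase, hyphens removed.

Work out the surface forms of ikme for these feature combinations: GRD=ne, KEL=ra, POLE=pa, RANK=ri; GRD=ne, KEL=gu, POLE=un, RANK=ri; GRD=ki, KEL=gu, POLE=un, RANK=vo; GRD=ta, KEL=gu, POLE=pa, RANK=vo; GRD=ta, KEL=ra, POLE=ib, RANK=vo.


cell GRD=ne, KEL=ra, POLE=pa, RANK=ri:
underlying: ikme-dz-lr-ide-gd
1. b -> p, d -> t, g -> k, v -> f, z -> s / _ #: fires at position(s) 13: ikmedzlridegt
2. 0 -> a / C _ C #: inserts after position(s) 12: ikmedzlridegat
3. f -> v, p -> b, s -> z / _ Z: no change
surface: ikmedzlridegat

cell GRD=ne, KEL=gu, POLE=un, RANK=ri:
underlying: ikme-dz-ba-nop-gd
1. b -> p, d -> t, g -> k, v -> f, z -> s / _ #: fires at position(s) 13: ikmedzbanopgt
2. 0 -> a / C _ C #: inserts after position(s) 12: ikmedzbanopgat
3. f -> v, p -> b, s -> z / _ Z: fires at position(s) 11: ikmedzbanobgat
surface: ikmedzbanobgat

cell GRD=ki, KEL=gu, POLE=un, RANK=vo:
underlying: ikme-us-ba-nop-da
1. b -> p, d -> t, g -> k, v -> f, z -> s / _ #: no change
2. 0 -> a / C _ C #: no change
3. f -> v, p -> b, s -> z / _ Z: fires at position(s) 6, 11: ikmeuzbanobda
surface: ikmeuzbanobda

cell GRD=ta, KEL=gu, POLE=pa, RANK=vo:
underlying: ikme-us-ba-ide-bn
1. b -> p, d -> t, g -> k, v -> f, z -> s / _ #: no change
2. 0 -> a / C _ C #: inserts after position(s) 12: ikmeusbaideban
3. f -> v, p -> b, s -> z / _ Z: fires at position(s) 6: ikmeuzbaideban
surface: ikmeuzbaideban

cell GRD=ta, KEL=ra, POLE=ib, RANK=vo:
underlying: ikme-us-lr-fu-bn
1. b -> p, d -> t, g -> k, v -> f, z -> s / _ #: no change
2. 0 -> a / C _ C #: inserts after position(s) 11: ikmeuslrfuban
3. f -> v, p -> b, s -> z / _ Z: no change
surface: ikmeuslrfuban


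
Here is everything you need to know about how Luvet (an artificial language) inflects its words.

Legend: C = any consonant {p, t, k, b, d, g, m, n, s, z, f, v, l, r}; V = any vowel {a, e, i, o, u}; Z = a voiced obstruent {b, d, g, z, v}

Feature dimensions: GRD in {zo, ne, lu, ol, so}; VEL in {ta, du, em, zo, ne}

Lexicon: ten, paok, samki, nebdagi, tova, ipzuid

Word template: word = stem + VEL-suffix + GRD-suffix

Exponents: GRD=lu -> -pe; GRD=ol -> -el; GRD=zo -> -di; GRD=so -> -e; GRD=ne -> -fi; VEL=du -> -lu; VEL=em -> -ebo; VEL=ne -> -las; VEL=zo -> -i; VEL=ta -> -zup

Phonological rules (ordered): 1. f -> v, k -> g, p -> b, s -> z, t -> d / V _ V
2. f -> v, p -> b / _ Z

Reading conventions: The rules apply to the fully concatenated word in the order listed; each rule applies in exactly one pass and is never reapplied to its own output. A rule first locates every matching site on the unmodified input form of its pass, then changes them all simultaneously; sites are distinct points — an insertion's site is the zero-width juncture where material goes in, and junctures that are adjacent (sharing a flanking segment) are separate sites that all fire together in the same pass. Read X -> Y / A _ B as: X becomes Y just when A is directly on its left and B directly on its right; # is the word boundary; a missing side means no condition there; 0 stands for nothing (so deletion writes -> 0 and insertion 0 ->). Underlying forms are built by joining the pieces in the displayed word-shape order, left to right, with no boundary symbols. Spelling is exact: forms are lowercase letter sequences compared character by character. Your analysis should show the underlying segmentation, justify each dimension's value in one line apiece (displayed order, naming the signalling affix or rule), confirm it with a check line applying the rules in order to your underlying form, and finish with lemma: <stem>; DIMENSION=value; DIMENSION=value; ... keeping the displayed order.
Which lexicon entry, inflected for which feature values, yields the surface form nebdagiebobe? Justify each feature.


underlying: nebdagi-ebo-pe
GRD=lu - signalled by the affix -pe
VEL=em - signalled by the affix -ebo
check: nebdagiebope -> nebdagiebobe -> nebdagiebobe
lemma: nebdagi; GRD=lu; VEL=em


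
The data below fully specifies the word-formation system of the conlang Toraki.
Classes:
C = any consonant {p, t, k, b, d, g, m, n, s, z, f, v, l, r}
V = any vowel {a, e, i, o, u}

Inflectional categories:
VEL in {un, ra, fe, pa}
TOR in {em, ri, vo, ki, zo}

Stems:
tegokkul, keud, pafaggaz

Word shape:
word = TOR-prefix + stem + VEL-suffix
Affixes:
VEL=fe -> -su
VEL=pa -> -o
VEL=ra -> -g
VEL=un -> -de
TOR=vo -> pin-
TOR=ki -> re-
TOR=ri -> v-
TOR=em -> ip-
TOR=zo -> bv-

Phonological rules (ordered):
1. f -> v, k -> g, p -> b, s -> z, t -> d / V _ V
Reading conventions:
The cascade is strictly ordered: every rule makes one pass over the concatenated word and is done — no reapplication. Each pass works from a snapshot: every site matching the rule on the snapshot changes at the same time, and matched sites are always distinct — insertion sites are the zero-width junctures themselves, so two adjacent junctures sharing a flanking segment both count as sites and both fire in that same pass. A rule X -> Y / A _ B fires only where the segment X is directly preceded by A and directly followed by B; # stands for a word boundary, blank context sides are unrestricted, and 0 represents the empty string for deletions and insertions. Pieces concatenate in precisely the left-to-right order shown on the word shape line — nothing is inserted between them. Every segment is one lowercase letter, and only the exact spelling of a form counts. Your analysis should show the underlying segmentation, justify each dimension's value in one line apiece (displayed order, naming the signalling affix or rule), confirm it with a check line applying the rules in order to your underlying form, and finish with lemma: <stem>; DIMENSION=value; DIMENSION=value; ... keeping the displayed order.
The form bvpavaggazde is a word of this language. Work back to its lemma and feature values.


underlying: bv-pafaggaz-de
VEL=un - signalled by the affix -de
TOR=zo - signalled by the affix bv-
check: bvpafaggazde -> bvpavaggazde
lemma: pafaggaz; VEL=un; TOR=zo
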